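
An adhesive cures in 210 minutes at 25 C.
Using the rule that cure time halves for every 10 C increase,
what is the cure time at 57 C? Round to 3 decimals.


Factor = 2^((57 - 25) / 10) = 9.1896
Cure time = 210 / 9.1896
= 22.852 minutes

22.852


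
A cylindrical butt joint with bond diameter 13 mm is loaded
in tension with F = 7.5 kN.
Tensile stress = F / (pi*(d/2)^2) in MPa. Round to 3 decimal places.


Area = pi * (13/2)^2 = 132.7323 mm^2
Stress = 7.5*1000 / 132.7323
= 56.505 MPa

56.505


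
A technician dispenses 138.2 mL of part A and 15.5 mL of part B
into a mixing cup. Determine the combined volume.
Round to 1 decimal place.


Combined volume = 138.2 + 15.5
= 153.7 mL

153.7


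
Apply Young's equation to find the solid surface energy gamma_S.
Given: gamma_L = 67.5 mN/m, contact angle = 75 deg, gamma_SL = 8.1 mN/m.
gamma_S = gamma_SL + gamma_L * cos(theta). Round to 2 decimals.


theta_rad = 75 * pi/180 = 1.308997
gamma_S = 8.1 + 67.5 * cos(1.308997)
= 25.57 mN/m

25.57


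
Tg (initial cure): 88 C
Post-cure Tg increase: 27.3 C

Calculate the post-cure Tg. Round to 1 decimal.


Post-cure Tg = 88 + 27.3 = 115.3 C

115.3


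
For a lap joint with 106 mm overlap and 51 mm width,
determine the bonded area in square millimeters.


Area = 106 * 51 = 5406 mm^2

5406


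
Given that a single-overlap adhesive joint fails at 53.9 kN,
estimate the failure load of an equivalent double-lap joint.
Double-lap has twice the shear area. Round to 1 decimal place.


Double-lap factor = 2
Expected load = 53.9 * 2 = 107.8 kN

107.8


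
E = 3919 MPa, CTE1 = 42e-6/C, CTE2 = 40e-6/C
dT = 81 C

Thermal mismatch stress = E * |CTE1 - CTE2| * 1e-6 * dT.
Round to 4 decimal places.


= 3919 * 2e-6 * 81
= 0.6349 MPa

0.6349


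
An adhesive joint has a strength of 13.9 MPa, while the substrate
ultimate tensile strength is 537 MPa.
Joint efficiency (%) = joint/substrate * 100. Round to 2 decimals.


Efficiency = 13.9 / 537 * 100
= 2.59%

2.59


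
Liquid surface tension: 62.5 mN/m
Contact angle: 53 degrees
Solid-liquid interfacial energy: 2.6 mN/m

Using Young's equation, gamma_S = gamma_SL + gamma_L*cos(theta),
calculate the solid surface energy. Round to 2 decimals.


gamma_S = 2.6 + 62.5 * cos(53)
= 40.21 mN/m

40.21


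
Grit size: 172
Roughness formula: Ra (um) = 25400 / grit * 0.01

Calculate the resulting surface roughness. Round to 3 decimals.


Ra = 25400 / 172 * 0.01
= 1.477 um

1.477


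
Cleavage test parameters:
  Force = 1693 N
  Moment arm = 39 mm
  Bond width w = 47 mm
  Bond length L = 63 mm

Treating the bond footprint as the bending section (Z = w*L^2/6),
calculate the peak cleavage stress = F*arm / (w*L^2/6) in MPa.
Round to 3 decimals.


M = 1693 * 39 = 66027 N*mm
Z = 47 * 63^2 / 6 = 186543 / 6 mm^3
sigma = M / Z = 6 * 66027 / 186543 = 396162 / 186543
= 2.124 MPa

2.124


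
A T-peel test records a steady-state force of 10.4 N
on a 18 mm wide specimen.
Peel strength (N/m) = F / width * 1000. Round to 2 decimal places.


Peel strength = 10.4 / 18 * 1000
= 577.78 N/m

577.78


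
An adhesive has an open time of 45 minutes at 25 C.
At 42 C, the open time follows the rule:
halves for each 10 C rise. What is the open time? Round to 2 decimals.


Factor = 2^((42-25)/10) = 3.2490
Open time = 45 / 3.2490 = 13.85 min

13.85


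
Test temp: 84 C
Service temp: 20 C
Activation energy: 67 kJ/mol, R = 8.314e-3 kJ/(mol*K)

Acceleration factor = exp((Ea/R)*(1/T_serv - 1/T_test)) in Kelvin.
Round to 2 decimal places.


AF = exp((67/0.008314)*(1/293.15 - 1/357.15))
= 137.84

137.84


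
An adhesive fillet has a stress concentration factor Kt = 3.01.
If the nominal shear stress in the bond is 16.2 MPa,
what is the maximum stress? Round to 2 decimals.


Max stress = 16.2 * 3.01 = 48.76 MPa

48.76


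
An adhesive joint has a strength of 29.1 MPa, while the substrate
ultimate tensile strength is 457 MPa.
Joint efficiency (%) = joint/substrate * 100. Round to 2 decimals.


Efficiency = 29.1 / 457 * 100
= 6.37%

6.37


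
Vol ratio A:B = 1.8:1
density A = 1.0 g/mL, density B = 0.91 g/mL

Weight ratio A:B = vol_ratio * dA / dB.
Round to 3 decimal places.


Weight ratio = 1.8 * 1.0 / 0.91
= 1.978

1.978


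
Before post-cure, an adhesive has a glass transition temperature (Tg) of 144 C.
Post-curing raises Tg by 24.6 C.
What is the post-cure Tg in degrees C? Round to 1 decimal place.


Tg_post = Tg_base + delta_Tg
= 144 + 24.6
= 168.6 C

168.6


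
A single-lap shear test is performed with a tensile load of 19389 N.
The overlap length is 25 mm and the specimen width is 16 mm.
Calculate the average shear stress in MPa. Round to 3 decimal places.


Shear stress = F / (overlap * width)
= 19389 / (25 * 16)
= 19389 / 400
= 48.473 MPa

48.473


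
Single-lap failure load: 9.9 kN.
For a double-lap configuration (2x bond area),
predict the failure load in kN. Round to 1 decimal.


Failure load = 9.9 * 2 = 19.8 kN

19.8


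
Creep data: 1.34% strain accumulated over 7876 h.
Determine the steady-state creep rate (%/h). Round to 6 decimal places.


Rate = 1.34 / 7876 = 0.000170 %/h

0.000170


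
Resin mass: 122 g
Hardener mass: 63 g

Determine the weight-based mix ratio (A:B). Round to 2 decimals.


Ratio = 122 / 63 = 1.94

1.94


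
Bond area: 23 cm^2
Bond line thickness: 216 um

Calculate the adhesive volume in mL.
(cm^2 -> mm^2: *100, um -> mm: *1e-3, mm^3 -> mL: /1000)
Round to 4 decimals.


V = 23*100 * 216*1e-3 / 1000
= 0.4968 mL

0.4968


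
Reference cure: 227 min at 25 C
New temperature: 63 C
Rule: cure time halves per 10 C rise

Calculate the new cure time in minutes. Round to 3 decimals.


factor = 2^((63-25)/10) = 13.9288
t_new = 227 / 13.9288 = 16.297 min

16.297


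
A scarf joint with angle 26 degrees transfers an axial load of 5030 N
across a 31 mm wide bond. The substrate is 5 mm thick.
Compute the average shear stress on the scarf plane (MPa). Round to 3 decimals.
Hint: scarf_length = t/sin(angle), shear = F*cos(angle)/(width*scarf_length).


scarf_length = 5 / sin(26 deg) = 11.4059 mm
cos(26 deg) = 0.898794
shear stress = 5030 * 0.898794 / (31 * 11.4059)
= 12.786 MPa

12.786


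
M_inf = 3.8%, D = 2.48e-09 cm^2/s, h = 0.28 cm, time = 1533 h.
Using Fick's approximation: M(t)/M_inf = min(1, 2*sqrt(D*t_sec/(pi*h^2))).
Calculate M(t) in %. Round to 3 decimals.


t = 5518800 s
ratio = min(1, 2*sqrt(2.48e-09*5518800/(pi*0.0784)))
= 0.471460
M(t) = 3.8 * 0.471460 = 1.792%

1.792


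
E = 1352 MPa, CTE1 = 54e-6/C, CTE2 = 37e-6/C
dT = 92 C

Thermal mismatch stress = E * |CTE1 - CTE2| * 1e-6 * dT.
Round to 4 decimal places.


= 1352 * 17e-6 * 92
= 2.1145 MPa

2.1145


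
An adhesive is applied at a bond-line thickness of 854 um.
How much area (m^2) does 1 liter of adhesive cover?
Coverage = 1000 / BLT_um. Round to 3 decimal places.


Coverage = 1000 / 854 = 1.171 m^2

1.171


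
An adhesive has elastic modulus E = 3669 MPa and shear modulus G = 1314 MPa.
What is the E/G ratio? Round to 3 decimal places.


E/G = 3669 / 1314 = 2.792

2.792


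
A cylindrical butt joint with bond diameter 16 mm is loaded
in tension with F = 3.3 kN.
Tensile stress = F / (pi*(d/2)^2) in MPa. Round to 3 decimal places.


Area = pi * (16/2)^2 = 201.0619 mm^2
Stress = 3.3*1000 / 201.0619
= 16.413 MPa

16.413


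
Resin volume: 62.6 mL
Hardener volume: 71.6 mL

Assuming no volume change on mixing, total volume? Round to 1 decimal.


V_total = 62.6 + 71.6 = 134.2 mL

134.2


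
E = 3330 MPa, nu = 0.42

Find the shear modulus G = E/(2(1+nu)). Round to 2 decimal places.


G = 3330 / (2 * 1.42)
= 1172.54 MPa

1172.54


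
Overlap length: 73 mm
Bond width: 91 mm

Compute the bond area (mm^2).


Bond area = 73 * 91 = 6643 mm^2

6643


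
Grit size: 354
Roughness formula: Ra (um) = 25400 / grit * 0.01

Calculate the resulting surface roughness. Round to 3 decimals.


Ra = 25400 / 354 * 0.01
= 0.718 um

0.718


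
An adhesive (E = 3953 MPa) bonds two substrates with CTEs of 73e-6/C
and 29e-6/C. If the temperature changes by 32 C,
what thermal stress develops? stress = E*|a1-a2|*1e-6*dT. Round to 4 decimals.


Stress = 3953 * |73 - 29| * 1e-6 * 32
= 5.5658 MPa

5.5658


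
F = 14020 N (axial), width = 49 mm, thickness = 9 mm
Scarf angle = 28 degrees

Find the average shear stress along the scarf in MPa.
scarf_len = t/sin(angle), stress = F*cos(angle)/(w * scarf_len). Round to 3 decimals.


scarf_len = 9/sin(28 deg) = 19.1705
cos(28 deg) = 0.882948
stress = 14020*0.882948/(49*19.1705) = 13.178 MPa

13.178


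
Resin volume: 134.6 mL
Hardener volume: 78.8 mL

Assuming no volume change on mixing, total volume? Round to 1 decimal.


V_total = 134.6 + 78.8 = 213.4 mL

213.4


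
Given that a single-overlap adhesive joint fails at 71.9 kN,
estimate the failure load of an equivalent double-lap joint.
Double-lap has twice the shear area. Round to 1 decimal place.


Double-lap factor = 2
Expected load = 71.9 * 2 = 143.8 kN

143.8


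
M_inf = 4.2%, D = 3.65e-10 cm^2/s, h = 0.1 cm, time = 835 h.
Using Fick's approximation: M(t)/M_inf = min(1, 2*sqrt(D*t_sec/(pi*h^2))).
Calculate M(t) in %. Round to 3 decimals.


t = 3006000 s
ratio = min(1, 2*sqrt(3.65e-10*3006000/(pi*0.0100)))
= 0.373763
M(t) = 4.2 * 0.373763 = 1.570%

1.570


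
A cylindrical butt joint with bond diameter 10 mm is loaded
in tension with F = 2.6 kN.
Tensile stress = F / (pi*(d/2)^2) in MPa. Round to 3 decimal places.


Area = pi * (10/2)^2 = 78.5398 mm^2
Stress = 2.6*1000 / 78.5398
= 33.104 MPa

33.104


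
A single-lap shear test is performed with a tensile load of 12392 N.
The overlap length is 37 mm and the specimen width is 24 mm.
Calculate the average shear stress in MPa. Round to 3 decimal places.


Shear stress = F / (overlap * width)
= 12392 / (37 * 24)
= 12392 / 888
= 13.955 MPa

13.955


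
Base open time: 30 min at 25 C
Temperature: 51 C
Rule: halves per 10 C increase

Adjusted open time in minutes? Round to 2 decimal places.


Acceleration = 2^((51-25)/10) = 6.0629
Open time = 30 / 6.0629 = 4.95 min

4.95


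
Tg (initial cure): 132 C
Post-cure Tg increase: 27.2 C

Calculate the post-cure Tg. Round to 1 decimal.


Post-cure Tg = 132 + 27.2 = 159.2 C

159.2


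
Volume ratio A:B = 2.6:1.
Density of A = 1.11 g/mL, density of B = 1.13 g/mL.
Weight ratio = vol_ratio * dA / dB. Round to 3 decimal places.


Wt ratio = 2.6 * 1.11 / 1.13
= 2.554

2.554


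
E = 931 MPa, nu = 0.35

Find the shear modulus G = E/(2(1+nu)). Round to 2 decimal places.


G = 931 / (2 * 1.35)
= 344.81 MPa

344.81


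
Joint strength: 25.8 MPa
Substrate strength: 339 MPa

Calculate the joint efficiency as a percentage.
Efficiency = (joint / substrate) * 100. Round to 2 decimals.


Efficiency = (25.8 / 339) * 100 = 7.61%

7.61


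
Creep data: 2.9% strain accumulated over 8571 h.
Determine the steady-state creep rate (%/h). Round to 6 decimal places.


Rate = 2.9 / 8571 = 0.000338 %/h

0.000338


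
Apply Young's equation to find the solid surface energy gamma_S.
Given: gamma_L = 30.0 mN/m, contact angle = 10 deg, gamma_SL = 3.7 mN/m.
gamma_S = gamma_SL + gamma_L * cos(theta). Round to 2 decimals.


theta_rad = 10 * pi/180 = 0.174533
gamma_S = 3.7 + 30.0 * cos(0.174533)
= 33.24 mN/m

33.24


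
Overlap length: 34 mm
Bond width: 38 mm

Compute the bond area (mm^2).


Bond area = 34 * 38 = 1292 mm^2

1292


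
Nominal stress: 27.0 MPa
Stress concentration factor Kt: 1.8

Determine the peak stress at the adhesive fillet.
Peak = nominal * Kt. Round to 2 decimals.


Peak stress = 27.0 * 1.8
= 48.60 MPa

48.60


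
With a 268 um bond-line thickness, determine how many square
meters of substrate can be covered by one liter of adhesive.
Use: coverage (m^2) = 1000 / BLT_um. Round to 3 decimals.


Coverage = 1000 / 268 = 3.731 m^2

3.731


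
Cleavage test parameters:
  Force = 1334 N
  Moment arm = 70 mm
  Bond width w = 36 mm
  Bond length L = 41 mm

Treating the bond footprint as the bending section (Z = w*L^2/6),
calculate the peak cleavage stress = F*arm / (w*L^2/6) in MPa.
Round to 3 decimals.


M = 1334 * 70 = 93380 N*mm
Z = 36 * 41^2 / 6 = 60516 / 6 mm^3
sigma = M / Z = 6 * 93380 / 60516 = 560280 / 60516
= 9.258 MPa

9.258


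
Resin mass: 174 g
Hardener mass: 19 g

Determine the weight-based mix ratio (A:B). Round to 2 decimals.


Ratio = 174 / 19 = 9.16

9.16


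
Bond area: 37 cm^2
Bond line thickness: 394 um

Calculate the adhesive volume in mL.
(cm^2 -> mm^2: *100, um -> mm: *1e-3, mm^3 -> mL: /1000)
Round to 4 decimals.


V = 37*100 * 394*1e-3 / 1000
= 1.4578 mL

1.4578


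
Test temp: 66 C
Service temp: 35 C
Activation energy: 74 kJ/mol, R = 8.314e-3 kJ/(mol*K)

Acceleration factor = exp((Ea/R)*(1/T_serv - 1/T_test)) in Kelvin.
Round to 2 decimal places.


AF = exp((74/0.008314)*(1/308.15 - 1/339.15))
= 14.02

14.02


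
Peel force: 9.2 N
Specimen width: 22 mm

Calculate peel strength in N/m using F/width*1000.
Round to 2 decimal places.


Peel strength = 9.2 / 22 * 1000 = 418.18 N/m

418.18


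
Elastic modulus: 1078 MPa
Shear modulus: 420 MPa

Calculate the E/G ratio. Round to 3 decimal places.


E / G = 1078 / 420 = 2.567

2.567


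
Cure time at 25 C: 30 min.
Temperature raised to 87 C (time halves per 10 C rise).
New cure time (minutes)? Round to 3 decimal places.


Acceleration factor = 2^(62/10) = 73.5167
New time = 30 / 73.5167 = 0.408 min

0.408


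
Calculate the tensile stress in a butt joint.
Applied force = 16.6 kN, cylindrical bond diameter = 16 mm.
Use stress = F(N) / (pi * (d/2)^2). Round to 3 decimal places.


A = pi * 8.0^2 = 201.0619 mm^2
sigma = 16600.0 / 201.0619 = 82.562 MPa

82.562


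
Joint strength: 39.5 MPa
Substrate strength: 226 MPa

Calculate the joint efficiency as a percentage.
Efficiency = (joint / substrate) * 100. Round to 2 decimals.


Efficiency = (39.5 / 226) * 100 = 17.48%

17.48


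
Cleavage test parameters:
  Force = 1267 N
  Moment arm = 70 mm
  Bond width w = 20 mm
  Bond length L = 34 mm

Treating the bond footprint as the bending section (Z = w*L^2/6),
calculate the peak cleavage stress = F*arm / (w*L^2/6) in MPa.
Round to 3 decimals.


M = 1267 * 70 = 88690 N*mm
Z = 20 * 34^2 / 6 = 23120 / 6 mm^3
sigma = M / Z = 6 * 88690 / 23120 = 532140 / 23120
= 23.016 MPa

23.016


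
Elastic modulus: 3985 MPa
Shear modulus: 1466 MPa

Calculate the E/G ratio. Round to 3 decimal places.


E / G = 3985 / 1466 = 2.718

2.718


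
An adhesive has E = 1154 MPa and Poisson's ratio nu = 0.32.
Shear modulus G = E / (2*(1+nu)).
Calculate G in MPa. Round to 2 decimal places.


G = 1154 / (2*(1+0.32))
= 1154 / 2.64
= 437.12 MPa

437.12


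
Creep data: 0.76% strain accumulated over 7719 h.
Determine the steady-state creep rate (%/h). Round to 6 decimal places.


Rate = 0.76 / 7719 = 0.000098 %/h

0.000098


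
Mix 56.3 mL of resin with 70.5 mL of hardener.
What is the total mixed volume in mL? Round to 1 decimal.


Total = 56.3 + 70.5 = 126.8 mL

126.8


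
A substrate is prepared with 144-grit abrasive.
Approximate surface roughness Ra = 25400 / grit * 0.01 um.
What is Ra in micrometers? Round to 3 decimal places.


Ra = 25400 / 144 * 0.01 = 1.764 um

1.764


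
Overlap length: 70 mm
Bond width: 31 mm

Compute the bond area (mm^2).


Bond area = 70 * 31 = 2170 mm^2

2170


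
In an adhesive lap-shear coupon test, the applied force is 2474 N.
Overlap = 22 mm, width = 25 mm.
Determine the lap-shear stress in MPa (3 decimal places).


stress = F / (overlap * width)
= 2474 / (22 * 25)
= 4.498 MPa

4.498


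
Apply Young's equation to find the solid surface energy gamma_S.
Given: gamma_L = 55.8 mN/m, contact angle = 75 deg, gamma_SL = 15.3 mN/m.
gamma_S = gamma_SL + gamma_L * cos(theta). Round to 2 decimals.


theta_rad = 75 * pi/180 = 1.308997
gamma_S = 15.3 + 55.8 * cos(1.308997)
= 29.74 mN/m

29.74


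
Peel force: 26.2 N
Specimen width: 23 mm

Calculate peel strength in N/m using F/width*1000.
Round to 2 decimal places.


Peel strength = 26.2 / 23 * 1000 = 1139.13 N/m

1139.13


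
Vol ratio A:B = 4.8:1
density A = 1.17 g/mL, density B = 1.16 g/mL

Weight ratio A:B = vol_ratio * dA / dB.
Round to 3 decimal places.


Weight ratio = 4.8 * 1.17 / 1.16
= 4.841

4.841


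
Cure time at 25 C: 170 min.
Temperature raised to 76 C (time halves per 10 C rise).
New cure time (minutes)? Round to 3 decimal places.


Acceleration factor = 2^(51/10) = 34.2968
New time = 170 / 34.2968 = 4.957 min

4.957


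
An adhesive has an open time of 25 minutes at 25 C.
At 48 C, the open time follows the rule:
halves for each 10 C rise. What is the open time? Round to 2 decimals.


Factor = 2^((48-25)/10) = 4.9246
Open time = 25 / 4.9246 = 5.08 min

5.08


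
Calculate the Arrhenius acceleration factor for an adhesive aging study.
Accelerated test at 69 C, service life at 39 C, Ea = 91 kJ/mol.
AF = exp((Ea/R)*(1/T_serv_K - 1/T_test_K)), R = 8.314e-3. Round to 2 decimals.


T_test = 342.15 K, T_serv = 312.15 K
Ea/R = 91 / 0.008314 = 10945.39
AF = exp(10945.39 * (1/312.15 - 1/342.15))
= 21.64

21.64


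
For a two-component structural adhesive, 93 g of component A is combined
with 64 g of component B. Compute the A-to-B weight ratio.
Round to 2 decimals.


Weight ratio A:B = 93 / 64
= 1.45

1.45


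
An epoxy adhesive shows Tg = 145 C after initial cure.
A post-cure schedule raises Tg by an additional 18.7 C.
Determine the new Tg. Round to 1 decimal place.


New Tg = 145 + 18.7
= 163.7 C

163.7


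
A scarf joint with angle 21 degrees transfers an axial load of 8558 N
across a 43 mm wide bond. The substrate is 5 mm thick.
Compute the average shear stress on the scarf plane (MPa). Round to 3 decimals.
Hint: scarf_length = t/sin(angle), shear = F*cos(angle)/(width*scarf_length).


scarf_length = 5 / sin(21 deg) = 13.9521 mm
cos(21 deg) = 0.933580
shear stress = 8558 * 0.933580 / (43 * 13.9521)
= 13.317 MPa

13.317


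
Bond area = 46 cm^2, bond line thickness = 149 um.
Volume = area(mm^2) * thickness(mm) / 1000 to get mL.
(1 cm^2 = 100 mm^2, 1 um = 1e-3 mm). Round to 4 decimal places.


area_mm2 = 46 * 100 = 4600
blt_mm = 149 * 1e-3 = 0.149
vol_mm3 = 4600 * 0.149 = 685.4
vol_mL = 685.4 / 1000 = 0.6854 mL

0.6854


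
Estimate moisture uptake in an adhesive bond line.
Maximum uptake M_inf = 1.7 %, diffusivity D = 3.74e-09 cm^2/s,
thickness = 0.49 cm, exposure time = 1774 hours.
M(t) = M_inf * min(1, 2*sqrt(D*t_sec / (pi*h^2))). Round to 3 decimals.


Convert time: 1774 h = 6386400 s
ratio = min(1, 2*sqrt(3.74e-09*6386400/(pi*0.49^2)))
= 0.355896
M(t) = 1.7 * 0.355896 = 0.605%

0.605


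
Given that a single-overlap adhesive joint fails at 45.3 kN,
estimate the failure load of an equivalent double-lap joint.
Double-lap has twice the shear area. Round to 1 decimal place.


Double-lap factor = 2
Expected load = 45.3 * 2 = 90.6 kN

90.6


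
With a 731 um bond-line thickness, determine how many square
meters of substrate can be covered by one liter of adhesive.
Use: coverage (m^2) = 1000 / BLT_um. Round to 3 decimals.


Coverage = 1000 / 731 = 1.368 m^2

1.368


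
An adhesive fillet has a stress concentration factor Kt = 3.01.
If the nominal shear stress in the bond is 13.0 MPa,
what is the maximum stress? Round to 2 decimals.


Max stress = 13.0 * 3.01 = 39.13 MPa

39.13


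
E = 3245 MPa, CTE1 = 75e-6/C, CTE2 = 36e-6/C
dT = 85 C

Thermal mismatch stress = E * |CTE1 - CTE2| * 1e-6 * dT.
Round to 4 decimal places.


= 3245 * 39e-6 * 85
= 10.7572 MPa

10.7572


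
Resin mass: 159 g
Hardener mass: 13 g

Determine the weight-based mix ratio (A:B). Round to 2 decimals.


Ratio = 159 / 13 = 12.23

12.23


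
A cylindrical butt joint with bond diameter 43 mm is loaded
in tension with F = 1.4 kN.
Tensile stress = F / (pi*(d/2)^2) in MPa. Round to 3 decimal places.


Area = pi * (43/2)^2 = 1452.2012 mm^2
Stress = 1.4*1000 / 1452.2012
= 0.964 MPa

0.964


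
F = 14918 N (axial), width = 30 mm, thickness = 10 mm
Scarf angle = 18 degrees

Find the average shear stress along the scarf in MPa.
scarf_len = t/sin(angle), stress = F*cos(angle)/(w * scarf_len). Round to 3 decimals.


scarf_len = 10/sin(18 deg) = 32.3607
cos(18 deg) = 0.951057
stress = 14918*0.951057/(30*32.3607) = 14.614 MPa

14.614


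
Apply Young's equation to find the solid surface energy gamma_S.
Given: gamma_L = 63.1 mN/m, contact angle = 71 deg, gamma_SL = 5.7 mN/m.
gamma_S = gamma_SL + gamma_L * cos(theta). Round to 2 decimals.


theta_rad = 71 * pi/180 = 1.239184
gamma_S = 5.7 + 63.1 * cos(1.239184)
= 26.24 mN/m

26.24


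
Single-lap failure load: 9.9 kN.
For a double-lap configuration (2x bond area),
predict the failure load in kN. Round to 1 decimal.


Failure load = 9.9 * 2 = 19.8 kN

19.8


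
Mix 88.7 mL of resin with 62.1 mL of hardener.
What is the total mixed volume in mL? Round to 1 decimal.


Total = 88.7 + 62.1 = 150.8 mL

150.8


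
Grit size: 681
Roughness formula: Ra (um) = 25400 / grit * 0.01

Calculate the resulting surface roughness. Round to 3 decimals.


Ra = 25400 / 681 * 0.01
= 0.373 um

0.373


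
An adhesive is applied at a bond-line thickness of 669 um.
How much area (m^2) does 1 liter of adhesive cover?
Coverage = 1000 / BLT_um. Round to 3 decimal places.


Coverage = 1000 / 669 = 1.495 m^2

1.495


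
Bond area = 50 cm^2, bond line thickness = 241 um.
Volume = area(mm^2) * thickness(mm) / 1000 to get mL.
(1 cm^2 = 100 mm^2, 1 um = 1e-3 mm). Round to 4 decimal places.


area_mm2 = 50 * 100 = 5000
blt_mm = 241 * 1e-3 = 0.241
vol_mm3 = 5000 * 0.241 = 1205.0
vol_mL = 1205.0 / 1000 = 1.2050 mL

1.2050


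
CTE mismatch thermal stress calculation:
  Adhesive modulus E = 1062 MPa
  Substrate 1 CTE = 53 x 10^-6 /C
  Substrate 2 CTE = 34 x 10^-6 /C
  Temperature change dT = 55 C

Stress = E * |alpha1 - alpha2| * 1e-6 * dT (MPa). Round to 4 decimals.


delta_alpha = |53 - 34| = 19 x 10^-6/C
Stress = 1062 * 19e-6 * 55
= 1.1098 MPa

1.1098


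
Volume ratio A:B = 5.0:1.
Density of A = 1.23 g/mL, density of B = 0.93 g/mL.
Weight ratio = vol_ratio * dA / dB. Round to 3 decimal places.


Wt ratio = 5.0 * 1.23 / 0.93
= 6.613

6.613


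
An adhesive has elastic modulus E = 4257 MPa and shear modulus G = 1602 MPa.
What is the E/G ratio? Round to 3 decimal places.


E/G = 4257 / 1602 = 2.657

2.657


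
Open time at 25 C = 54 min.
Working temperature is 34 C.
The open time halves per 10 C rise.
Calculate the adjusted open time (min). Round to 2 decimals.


factor = 2^((34 - 25) / 10) = 1.8661
ot = 54 / 1.8661 = 28.94 min

28.94


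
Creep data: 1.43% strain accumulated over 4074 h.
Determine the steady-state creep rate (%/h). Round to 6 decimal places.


Rate = 1.43 / 4074 = 0.000351 %/h

0.000351


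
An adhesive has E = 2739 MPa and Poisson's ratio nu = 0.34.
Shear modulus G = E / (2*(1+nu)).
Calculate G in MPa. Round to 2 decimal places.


G = 2739 / (2*(1+0.34))
= 2739 / 2.68
= 1022.01 MPa

1022.01


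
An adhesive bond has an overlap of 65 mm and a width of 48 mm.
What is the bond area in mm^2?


Bond area = overlap * width
= 65 * 48
= 3120 mm^2

3120


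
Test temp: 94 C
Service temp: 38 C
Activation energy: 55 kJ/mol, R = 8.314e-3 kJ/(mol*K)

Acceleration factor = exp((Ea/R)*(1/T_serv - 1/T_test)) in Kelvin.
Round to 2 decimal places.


AF = exp((55/0.008314)*(1/311.15 - 1/367.15))
= 25.61

25.61


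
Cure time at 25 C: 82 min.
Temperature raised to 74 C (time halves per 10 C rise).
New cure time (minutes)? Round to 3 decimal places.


Acceleration factor = 2^(49/10) = 29.8571
New time = 82 / 29.8571 = 2.746 min

2.746


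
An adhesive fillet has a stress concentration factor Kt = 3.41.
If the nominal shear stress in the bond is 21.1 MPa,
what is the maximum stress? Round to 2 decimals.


Max stress = 21.1 * 3.41 = 71.95 MPa

71.95


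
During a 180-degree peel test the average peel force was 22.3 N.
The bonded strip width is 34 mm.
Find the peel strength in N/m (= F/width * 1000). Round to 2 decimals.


Peel strength = F/width * 1000
= 22.3 / 34 * 1000
= 655.88 N/m

655.88


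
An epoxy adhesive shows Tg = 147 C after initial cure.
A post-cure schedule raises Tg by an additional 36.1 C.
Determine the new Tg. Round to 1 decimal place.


New Tg = 147 + 36.1
= 183.1 C

183.1


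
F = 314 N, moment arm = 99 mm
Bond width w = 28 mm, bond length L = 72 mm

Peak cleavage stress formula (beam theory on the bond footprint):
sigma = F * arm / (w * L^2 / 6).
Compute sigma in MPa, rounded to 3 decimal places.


sigma = (314 * 99) / (28 * 5184 / 6)
= 31086 * 6 / 145152
= 186516 / 145152
= 1.285 MPa

1.285


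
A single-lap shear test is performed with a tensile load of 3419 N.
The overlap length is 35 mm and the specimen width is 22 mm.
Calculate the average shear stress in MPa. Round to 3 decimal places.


Shear stress = F / (overlap * width)
= 3419 / (35 * 22)
= 3419 / 770
= 4.440 MPa

4.440


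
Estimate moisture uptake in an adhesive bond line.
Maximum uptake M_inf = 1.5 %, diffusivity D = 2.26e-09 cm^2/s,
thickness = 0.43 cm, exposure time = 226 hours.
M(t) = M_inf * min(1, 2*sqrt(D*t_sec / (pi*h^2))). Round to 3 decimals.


Convert time: 226 h = 813600 s
ratio = min(1, 2*sqrt(2.26e-09*813600/(pi*0.43^2)))
= 0.112524
M(t) = 1.5 * 0.112524 = 0.169%

0.169


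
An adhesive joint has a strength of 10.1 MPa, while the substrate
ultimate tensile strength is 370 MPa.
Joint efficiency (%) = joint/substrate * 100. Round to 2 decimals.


Efficiency = 10.1 / 370 * 100
= 2.73%

2.73


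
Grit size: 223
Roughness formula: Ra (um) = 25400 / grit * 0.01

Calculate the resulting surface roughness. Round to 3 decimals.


Ra = 25400 / 223 * 0.01
= 1.139 um

1.139


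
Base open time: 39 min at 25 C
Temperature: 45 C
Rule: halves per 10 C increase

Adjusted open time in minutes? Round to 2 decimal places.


Acceleration = 2^((45-25)/10) = 4.0000
Open time = 39 / 4.0000 = 9.75 min

9.75


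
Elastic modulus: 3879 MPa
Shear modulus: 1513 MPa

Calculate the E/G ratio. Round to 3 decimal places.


E / G = 3879 / 1513 = 2.564

2.564


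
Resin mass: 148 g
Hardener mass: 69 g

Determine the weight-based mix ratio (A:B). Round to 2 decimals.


Ratio = 148 / 69 = 2.14

2.14


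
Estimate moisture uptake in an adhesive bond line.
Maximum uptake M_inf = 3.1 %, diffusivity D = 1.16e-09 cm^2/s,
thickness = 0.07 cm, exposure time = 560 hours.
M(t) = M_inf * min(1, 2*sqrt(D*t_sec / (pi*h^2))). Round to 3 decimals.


Convert time: 560 h = 2016000 s
ratio = min(1, 2*sqrt(1.16e-09*2016000/(pi*0.07^2)))
= 0.779527
M(t) = 3.1 * 0.779527 = 2.417%

2.417


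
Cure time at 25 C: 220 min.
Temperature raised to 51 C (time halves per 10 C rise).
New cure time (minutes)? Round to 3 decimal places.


Acceleration factor = 2^(26/10) = 6.0629
New time = 220 / 6.0629 = 36.286 min

36.286


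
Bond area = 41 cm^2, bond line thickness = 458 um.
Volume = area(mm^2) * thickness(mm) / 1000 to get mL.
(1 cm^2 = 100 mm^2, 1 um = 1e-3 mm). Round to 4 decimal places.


area_mm2 = 41 * 100 = 4100
blt_mm = 458 * 1e-3 = 0.458
vol_mm3 = 4100 * 0.458 = 1877.8
vol_mL = 1877.8 / 1000 = 1.8778 mL

1.8778


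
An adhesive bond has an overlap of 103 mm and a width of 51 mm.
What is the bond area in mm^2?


Bond area = overlap * width
= 103 * 51
= 5253 mm^2

5253


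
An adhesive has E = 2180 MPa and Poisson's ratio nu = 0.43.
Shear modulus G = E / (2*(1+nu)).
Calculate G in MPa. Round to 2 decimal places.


G = 2180 / (2*(1+0.43))
= 2180 / 2.86
= 762.24 MPa

762.24


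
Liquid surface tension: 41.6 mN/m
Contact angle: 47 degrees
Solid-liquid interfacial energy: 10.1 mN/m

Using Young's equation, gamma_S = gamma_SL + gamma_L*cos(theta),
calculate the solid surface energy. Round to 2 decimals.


gamma_S = 10.1 + 41.6 * cos(47)
= 38.47 mN/m

38.47


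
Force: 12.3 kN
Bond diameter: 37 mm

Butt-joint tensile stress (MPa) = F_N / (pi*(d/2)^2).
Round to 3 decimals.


F_N = 12.3 * 1000 = 12300.0 N
A = pi*(18.5)^2 = 1075.2101 mm^2
stress = 12300.0 / 1075.2101 = 11.440 MPa

11.440


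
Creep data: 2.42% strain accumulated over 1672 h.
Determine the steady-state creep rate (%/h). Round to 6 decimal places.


Rate = 2.42 / 1672 = 0.001447 %/h

0.001447


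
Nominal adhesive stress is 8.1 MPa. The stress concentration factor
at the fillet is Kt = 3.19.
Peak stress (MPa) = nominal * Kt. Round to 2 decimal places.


Peak = 8.1 * 3.19 = 25.84 MPa

25.84


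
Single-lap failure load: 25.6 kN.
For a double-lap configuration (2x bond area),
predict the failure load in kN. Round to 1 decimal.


Failure load = 25.6 * 2 = 51.2 kN

51.2


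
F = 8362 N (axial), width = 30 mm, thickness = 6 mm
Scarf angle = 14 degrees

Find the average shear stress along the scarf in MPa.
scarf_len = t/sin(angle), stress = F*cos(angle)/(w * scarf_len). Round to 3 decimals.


scarf_len = 6/sin(14 deg) = 24.8014
cos(14 deg) = 0.970296
stress = 8362*0.970296/(30*24.8014) = 10.905 MPa

10.905


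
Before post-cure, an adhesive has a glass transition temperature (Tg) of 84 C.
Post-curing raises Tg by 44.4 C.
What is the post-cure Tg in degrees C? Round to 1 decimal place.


Tg_post = Tg_base + delta_Tg
= 84 + 44.4
= 128.4 C

128.4


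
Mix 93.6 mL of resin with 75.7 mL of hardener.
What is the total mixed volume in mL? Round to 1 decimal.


Total = 93.6 + 75.7 = 169.3 mL

169.3


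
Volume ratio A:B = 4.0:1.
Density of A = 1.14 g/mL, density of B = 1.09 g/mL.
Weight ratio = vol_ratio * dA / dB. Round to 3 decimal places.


Wt ratio = 4.0 * 1.14 / 1.09
= 4.183

4.183


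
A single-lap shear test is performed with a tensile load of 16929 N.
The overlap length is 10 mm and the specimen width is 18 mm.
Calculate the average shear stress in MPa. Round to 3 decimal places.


Shear stress = F / (overlap * width)
= 16929 / (10 * 18)
= 16929 / 180
= 94.050 MPa

94.050


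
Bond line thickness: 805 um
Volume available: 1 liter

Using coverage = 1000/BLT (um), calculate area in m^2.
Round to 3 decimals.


1 L = 1e6 mm^3, thickness = 805 um = 0.805 mm
Area = 1e6 / 0.805 mm^2 = (1e6 / 0.805) / 1e6 m^2 = 1000 / 805 m^2
= 1.242 m^2

1.242


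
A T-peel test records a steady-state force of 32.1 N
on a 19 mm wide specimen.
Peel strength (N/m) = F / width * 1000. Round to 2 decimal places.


Peel strength = 32.1 / 19 * 1000
= 1689.47 N/m

1689.47


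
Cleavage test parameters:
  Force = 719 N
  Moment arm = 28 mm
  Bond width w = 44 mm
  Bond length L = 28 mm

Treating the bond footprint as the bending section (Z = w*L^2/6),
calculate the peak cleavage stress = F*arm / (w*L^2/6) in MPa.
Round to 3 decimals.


M = 719 * 28 = 20132 N*mm
Z = 44 * 28^2 / 6 = 34496 / 6 mm^3
sigma = M / Z = 6 * 20132 / 34496 = 120792 / 34496
= 3.502 MPa

3.502


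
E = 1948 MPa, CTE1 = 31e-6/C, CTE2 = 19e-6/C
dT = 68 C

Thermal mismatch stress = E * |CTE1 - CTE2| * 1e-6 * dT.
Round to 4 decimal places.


= 1948 * 12e-6 * 68
= 1.5896 MPa

1.5896


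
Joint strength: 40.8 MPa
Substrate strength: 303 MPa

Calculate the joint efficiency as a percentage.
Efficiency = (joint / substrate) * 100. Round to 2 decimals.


Efficiency = (40.8 / 303) * 100 = 13.47%

13.47


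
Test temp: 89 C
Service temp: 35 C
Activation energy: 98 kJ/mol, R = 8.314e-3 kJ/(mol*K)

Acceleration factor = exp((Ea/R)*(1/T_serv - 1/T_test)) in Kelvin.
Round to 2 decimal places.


AF = exp((98/0.008314)*(1/308.15 - 1/362.15))
= 299.99

299.99


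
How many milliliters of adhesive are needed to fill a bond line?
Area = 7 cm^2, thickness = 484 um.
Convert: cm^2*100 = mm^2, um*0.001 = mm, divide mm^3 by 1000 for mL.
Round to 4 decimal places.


= (7 * 100) * (484 * 0.001) / 1000
= 0.3388 mL

0.3388


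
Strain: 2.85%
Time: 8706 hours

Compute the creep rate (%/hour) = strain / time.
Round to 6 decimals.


Creep rate = 2.85 / 8706
= 0.000327 %/h

0.000327


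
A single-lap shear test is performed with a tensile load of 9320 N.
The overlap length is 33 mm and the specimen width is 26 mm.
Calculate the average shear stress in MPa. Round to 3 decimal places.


Shear stress = F / (overlap * width)
= 9320 / (33 * 26)
= 9320 / 858
= 10.862 MPa

10.862


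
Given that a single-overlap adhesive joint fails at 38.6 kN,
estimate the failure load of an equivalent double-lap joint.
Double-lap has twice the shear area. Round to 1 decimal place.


Double-lap factor = 2
Expected load = 38.6 * 2 = 77.2 kN

77.2


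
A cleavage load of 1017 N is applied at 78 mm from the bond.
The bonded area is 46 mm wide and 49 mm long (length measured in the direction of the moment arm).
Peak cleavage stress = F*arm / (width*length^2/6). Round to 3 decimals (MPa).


Moment = 1017 * 78 = 79326 N*mm
Section modulus = 46 * 2401 / 6 = 110446 / 6 mm^3
Stress = 79326 / (110446 / 6) = 475956 / 110446
= 4.309 MPa

4.309


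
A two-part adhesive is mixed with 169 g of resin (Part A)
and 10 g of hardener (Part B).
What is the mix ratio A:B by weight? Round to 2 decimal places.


Mix ratio = mass_A / mass_B
= 169 / 10
= 16.90

16.90


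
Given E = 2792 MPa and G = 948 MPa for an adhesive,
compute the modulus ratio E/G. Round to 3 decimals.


E/G ratio = 2792 / 948 = 2.945

2.945


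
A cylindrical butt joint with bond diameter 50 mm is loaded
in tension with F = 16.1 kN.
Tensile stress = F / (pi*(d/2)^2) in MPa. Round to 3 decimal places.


Area = pi * (50/2)^2 = 1963.4954 mm^2
Stress = 16.1*1000 / 1963.4954
= 8.200 MPa

8.200


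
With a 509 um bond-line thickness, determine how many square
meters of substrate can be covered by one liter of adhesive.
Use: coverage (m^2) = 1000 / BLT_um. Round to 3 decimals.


Coverage = 1000 / 509 = 1.965 m^2

1.965


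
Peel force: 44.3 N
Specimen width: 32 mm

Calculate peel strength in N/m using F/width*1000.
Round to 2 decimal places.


Peel strength = 44.3 / 32 * 1000 = 1384.38 N/m

1384.38


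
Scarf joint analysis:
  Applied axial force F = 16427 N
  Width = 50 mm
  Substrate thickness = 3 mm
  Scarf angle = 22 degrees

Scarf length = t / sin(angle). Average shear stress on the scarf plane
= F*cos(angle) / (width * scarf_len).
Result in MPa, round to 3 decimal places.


Scarf length = 3 / sin(22 deg) = 8.0084 mm
cos(22 deg) = 0.927184
Shear = 16427 * 0.927184 / (50 * 8.0084)
= 38.037 MPa

38.037


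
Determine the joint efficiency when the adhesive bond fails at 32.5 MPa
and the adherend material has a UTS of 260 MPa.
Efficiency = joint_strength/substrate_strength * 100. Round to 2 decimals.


Joint efficiency = 32.5 / 260 * 100
= 12.50%

12.50


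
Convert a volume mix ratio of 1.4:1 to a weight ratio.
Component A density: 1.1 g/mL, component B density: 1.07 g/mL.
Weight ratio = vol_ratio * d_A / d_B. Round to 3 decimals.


= 1.4 * 1.1 / 1.07 = 1.439

1.439


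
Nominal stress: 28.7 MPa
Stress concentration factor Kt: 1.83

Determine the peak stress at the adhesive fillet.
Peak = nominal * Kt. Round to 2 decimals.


Peak stress = 28.7 * 1.83
= 52.52 MPa

52.52


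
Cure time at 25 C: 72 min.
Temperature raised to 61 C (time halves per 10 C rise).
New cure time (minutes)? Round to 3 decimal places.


Acceleration factor = 2^(36/10) = 12.1257
New time = 72 / 12.1257 = 5.938 min

5.938


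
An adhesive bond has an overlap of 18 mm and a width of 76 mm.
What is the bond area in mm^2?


Bond area = overlap * width
= 18 * 76
= 1368 mm^2

1368


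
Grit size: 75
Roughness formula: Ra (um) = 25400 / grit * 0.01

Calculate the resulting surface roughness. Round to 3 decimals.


Ra = 25400 / 75 * 0.01
= 3.387 um

3.387


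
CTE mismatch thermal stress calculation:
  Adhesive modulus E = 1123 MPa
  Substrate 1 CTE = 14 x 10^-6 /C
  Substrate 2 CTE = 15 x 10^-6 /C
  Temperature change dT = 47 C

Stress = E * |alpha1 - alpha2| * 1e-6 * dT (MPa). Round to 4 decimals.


delta_alpha = |14 - 15| = 1 x 10^-6/C
Stress = 1123 * 1e-6 * 47
= 0.0528 MPa

0.0528


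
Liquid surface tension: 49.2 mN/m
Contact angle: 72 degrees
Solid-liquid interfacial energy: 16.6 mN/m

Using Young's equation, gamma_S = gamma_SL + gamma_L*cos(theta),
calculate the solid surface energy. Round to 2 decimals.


gamma_S = 16.6 + 49.2 * cos(72)
= 31.80 mN/m

31.80


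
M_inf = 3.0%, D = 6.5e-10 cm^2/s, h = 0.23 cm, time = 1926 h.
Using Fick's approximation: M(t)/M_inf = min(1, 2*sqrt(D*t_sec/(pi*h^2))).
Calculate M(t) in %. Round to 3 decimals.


t = 6933600 s
ratio = min(1, 2*sqrt(6.5e-10*6933600/(pi*0.0529)))
= 0.329354
M(t) = 3.0 * 0.329354 = 0.988%

0.988


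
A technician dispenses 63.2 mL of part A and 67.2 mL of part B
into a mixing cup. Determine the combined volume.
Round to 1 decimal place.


Combined volume = 63.2 + 67.2
= 130.4 mL

130.4


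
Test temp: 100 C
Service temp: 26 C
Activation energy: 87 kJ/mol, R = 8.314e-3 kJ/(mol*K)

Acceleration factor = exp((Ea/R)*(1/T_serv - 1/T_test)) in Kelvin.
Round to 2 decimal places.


AF = exp((87/0.008314)*(1/299.15 - 1/373.15))
= 1029.62

1029.62


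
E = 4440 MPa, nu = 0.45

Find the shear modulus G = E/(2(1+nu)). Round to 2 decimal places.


G = 4440 / (2 * 1.45)
= 1531.03 MPa

1531.03


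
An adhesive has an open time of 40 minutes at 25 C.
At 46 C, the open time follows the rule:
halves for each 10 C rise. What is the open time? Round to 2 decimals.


Factor = 2^((46-25)/10) = 4.2871
Open time = 40 / 4.2871 = 9.33 min

9.33


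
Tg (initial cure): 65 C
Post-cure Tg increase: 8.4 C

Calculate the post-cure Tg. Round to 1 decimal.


Post-cure Tg = 65 + 8.4 = 73.4 C

73.4


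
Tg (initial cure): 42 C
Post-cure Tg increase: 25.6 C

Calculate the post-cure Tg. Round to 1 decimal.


Post-cure Tg = 42 + 25.6 = 67.6 C

67.6


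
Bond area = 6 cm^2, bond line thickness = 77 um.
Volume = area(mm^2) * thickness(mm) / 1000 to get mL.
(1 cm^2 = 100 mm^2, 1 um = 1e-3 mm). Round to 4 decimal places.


area_mm2 = 6 * 100 = 600
blt_mm = 77 * 1e-3 = 0.077
vol_mm3 = 600 * 0.077 = 46.2
vol_mL = 46.2 / 1000 = 0.0462 mL

0.0462


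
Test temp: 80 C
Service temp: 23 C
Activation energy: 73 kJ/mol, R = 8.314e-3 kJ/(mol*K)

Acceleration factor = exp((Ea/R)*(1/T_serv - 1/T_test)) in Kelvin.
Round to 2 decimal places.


AF = exp((73/0.008314)*(1/296.15 - 1/353.15))
= 119.75

119.75


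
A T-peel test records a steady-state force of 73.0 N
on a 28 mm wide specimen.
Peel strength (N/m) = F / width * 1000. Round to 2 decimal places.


Peel strength = 73.0 / 28 * 1000
= 2607.14 N/m

2607.14


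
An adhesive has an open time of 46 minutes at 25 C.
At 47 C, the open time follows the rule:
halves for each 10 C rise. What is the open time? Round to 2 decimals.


Factor = 2^((47-25)/10) = 4.5948
Open time = 46 / 4.5948 = 10.01 min

10.01


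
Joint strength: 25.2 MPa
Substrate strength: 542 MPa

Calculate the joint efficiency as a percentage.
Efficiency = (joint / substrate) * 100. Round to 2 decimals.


Efficiency = (25.2 / 542) * 100 = 4.65%

4.65


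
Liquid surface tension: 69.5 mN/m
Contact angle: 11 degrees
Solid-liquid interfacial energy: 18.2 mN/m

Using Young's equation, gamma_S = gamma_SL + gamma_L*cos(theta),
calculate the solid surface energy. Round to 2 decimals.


gamma_S = 18.2 + 69.5 * cos(11)
= 86.42 mN/m

86.42


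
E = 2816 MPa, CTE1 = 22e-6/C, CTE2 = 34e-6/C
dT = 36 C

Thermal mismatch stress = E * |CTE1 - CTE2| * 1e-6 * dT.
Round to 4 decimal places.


= 2816 * 12e-6 * 36
= 1.2165 MPa

1.2165


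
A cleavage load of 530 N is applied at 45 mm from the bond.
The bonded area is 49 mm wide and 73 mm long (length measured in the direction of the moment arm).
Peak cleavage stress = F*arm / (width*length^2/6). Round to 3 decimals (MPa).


Moment = 530 * 45 = 23850 N*mm
Section modulus = 49 * 5329 / 6 = 261121 / 6 mm^3
Stress = 23850 / (261121 / 6) = 143100 / 261121
= 0.548 MPa

0.548
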